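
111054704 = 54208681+56846023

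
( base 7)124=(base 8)103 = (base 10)67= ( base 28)2B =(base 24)2J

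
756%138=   66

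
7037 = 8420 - 1383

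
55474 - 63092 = -7618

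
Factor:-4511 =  - 13^1  *347^1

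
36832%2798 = 458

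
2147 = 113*19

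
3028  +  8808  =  11836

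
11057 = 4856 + 6201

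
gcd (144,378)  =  18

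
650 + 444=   1094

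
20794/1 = 20794= 20794.00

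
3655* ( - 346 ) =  - 1264630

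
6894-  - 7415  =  14309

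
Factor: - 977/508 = -2^ ( - 2)*127^ ( - 1)  *  977^1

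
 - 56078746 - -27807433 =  - 28271313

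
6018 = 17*354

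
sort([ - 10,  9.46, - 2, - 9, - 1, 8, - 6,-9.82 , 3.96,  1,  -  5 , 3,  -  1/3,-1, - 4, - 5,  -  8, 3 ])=[  -  10, - 9.82, - 9, - 8, - 6, - 5,-5, - 4, - 2, - 1, - 1 , - 1/3, 1,3, 3 , 3.96, 8, 9.46]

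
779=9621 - 8842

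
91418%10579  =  6786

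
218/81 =2 + 56/81 = 2.69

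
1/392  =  1/392 = 0.00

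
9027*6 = 54162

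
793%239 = 76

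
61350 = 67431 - 6081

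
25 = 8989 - 8964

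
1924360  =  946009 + 978351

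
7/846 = 7/846 =0.01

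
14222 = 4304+9918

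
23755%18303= 5452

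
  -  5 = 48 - 53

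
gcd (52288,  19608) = 6536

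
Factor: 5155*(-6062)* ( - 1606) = 50186873660 = 2^2*5^1*7^1 * 11^1*73^1*433^1*1031^1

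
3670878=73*50286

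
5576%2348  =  880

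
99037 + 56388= 155425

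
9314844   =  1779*5236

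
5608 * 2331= 13072248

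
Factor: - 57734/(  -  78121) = 2^1*28867^1 * 78121^( - 1) 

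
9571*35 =334985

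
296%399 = 296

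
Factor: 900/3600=2^( - 2)=1/4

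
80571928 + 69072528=149644456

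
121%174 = 121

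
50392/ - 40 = - 1260 + 1/5 = - 1259.80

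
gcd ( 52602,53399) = 797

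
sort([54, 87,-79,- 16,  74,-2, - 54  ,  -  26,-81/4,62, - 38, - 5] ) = [  -  79, - 54,-38,  -  26, - 81/4,  -  16, - 5, - 2,54,62, 74, 87] 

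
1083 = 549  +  534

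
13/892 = 13/892 = 0.01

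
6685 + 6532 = 13217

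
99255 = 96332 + 2923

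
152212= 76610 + 75602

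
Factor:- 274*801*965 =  - 211792410 = -  2^1*3^2*5^1*89^1 * 137^1*193^1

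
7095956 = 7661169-565213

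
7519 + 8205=15724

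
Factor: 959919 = 3^1*319973^1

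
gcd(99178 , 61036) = 2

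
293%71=9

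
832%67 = 28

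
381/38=10 + 1/38  =  10.03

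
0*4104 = 0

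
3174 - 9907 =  - 6733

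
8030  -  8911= - 881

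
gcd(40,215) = 5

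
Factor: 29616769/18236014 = 2^(  -  1)*7^1*13^1*2861^( - 1 )*3187^( - 1) * 325459^1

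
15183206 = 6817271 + 8365935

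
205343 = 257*799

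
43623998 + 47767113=91391111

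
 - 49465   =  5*( - 9893)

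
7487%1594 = 1111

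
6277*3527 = 22138979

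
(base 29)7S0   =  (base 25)AHO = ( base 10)6699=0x1A2B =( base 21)F40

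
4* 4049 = 16196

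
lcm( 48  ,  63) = 1008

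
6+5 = 11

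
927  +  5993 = 6920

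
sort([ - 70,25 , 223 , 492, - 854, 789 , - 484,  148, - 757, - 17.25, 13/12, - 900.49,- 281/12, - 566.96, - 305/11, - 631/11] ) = [ - 900.49 , - 854, - 757, - 566.96 , - 484,- 70,-631/11, - 305/11,  -  281/12, - 17.25 , 13/12,  25,148 , 223,492,789 ] 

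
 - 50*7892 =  - 394600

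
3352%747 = 364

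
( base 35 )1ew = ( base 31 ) 1pb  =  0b11011010011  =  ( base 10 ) 1747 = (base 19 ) 4FI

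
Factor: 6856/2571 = 2^3*3^(- 1) = 8/3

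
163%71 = 21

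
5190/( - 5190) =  - 1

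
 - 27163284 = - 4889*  5556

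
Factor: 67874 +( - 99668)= - 31794 =- 2^1 * 3^1*7^1 * 757^1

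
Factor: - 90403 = - 90403^1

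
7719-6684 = 1035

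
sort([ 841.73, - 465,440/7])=[ - 465, 440/7,841.73 ]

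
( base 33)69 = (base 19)AH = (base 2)11001111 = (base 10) 207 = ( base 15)DC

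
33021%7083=4689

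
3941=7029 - 3088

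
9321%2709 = 1194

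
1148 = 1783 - 635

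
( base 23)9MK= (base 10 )5287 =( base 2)1010010100111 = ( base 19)EC5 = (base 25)8bc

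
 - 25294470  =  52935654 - 78230124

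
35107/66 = 35107/66 = 531.92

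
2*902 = 1804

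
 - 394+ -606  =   - 1000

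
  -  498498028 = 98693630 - 597191658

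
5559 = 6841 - 1282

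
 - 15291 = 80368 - 95659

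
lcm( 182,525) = 13650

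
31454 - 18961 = 12493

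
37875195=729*51955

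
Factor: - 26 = -2^1 * 13^1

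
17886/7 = 17886/7=2555.14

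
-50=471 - 521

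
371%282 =89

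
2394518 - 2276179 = 118339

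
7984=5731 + 2253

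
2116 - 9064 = -6948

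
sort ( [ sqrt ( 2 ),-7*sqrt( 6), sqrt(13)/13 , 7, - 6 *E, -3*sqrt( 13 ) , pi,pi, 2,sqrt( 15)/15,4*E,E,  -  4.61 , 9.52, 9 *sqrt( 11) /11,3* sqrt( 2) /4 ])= [ - 7*sqrt( 6), - 6*E,-3* sqrt( 13),  -  4.61, sqrt( 15 )/15 , sqrt (13)/13,3*sqrt(2) /4,sqrt( 2),2, 9 *sqrt(11)/11,E,pi , pi,  7,9.52, 4*E]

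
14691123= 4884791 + 9806332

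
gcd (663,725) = 1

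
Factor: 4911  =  3^1 * 1637^1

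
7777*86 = 668822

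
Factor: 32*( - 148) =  - 2^7 * 37^1 =- 4736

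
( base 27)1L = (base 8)60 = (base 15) 33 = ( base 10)48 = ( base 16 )30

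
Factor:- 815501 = -815501^1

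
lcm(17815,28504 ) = 142520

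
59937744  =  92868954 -32931210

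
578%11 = 6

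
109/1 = 109 = 109.00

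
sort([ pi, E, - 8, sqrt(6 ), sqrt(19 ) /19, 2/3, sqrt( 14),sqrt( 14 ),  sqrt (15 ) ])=[  -  8, sqrt(19) /19,  2/3, sqrt( 6 ), E,  pi,sqrt(14 ),sqrt(14 ),sqrt(15)]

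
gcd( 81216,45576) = 216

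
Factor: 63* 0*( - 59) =0^1=0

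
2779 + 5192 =7971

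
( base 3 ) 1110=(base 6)103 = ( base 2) 100111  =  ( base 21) 1i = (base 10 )39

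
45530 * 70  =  3187100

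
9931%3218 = 277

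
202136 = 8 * 25267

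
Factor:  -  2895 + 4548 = 1653 = 3^1*19^1*29^1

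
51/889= 51/889 = 0.06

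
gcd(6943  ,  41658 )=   6943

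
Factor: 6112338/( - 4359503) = - 2^1*3^1*19^1*53617^1*4359503^( - 1 ) 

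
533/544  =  533/544= 0.98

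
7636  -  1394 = 6242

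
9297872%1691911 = 838317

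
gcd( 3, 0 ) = 3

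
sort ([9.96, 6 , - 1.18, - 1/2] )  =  [ - 1.18, - 1/2, 6,9.96 ]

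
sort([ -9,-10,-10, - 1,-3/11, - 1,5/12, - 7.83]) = [-10,-10,-9, - 7.83,-1, - 1,-3/11,5/12 ] 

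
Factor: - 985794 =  - 2^1*3^1*164299^1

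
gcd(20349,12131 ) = 7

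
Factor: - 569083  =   - 569083^1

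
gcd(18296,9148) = 9148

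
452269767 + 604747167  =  1057016934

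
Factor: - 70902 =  - 2^1*3^3*13^1*101^1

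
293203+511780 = 804983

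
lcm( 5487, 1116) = 65844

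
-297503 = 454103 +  - 751606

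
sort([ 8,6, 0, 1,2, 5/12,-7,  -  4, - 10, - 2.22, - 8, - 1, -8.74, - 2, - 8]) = [ - 10, - 8.74, - 8,-8, - 7,-4, - 2.22,-2 , - 1, 0,5/12,1,2,  6, 8]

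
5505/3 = 1835=1835.00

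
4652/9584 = 1163/2396 = 0.49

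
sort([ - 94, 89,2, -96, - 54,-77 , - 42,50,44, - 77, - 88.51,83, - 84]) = [ - 96, - 94, - 88.51,- 84,-77, - 77, - 54, - 42, 2, 44, 50,83 , 89] 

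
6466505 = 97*66665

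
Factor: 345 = 3^1*5^1*23^1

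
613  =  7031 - 6418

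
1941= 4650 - 2709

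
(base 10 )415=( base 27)FA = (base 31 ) dc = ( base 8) 637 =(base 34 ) C7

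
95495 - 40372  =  55123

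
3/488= 3/488 = 0.01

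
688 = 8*86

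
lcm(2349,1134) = 32886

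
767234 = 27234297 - 26467063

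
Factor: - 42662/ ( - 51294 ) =3^( - 1)*103^( - 1) * 257^1  =  257/309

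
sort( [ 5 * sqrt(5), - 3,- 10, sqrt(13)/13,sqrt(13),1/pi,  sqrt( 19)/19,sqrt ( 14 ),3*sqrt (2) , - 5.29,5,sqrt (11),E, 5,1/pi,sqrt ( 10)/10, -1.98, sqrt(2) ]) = [ - 10,  -  5.29,-3, - 1.98,sqrt(19 ) /19, sqrt(13 )/13 , sqrt( 10)/10, 1/pi , 1/pi , sqrt( 2), E,  sqrt(  11) , sqrt(13), sqrt(14) , 3*sqrt( 2 ), 5, 5, 5 * sqrt( 5) ] 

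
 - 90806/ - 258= 45403/129 = 351.96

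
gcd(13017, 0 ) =13017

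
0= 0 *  (  -  855 )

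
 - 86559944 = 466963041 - 553522985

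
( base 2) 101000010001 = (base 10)2577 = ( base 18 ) 7H3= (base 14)d21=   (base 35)23M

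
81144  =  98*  828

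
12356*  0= 0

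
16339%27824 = 16339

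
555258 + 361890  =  917148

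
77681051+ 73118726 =150799777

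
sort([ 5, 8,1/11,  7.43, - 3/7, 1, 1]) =[-3/7, 1/11 , 1, 1,5,7.43,8 ]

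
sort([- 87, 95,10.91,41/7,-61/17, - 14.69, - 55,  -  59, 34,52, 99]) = [ - 87,-59 ,  -  55, - 14.69, - 61/17,41/7, 10.91,34, 52, 95, 99]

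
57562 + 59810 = 117372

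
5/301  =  5/301 = 0.02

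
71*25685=1823635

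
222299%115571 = 106728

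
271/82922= 271/82922 = 0.00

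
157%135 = 22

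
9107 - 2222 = 6885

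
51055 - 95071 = -44016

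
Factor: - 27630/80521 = -2^1*3^2 * 5^1*7^( - 1)*307^1 * 11503^(  -  1)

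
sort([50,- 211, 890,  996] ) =[ - 211, 50 , 890, 996]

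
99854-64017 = 35837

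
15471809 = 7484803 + 7987006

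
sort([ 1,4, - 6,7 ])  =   [ - 6 , 1,4,7] 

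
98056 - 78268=19788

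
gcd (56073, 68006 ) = 1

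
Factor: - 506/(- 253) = 2 =2^1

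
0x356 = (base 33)PT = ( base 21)1je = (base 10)854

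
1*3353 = 3353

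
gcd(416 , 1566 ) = 2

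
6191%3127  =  3064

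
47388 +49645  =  97033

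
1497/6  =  249+1/2 = 249.50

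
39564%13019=507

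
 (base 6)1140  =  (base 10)276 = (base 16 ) 114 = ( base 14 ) 15a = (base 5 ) 2101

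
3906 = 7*558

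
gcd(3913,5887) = 7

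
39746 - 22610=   17136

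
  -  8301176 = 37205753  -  45506929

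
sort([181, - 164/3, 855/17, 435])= [ - 164/3, 855/17,181,435 ]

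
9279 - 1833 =7446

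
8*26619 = 212952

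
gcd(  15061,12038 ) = 1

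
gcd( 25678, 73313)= 1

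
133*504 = 67032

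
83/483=83/483 = 0.17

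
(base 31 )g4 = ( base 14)27a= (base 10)500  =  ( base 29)H7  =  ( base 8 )764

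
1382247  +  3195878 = 4578125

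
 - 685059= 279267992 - 279953051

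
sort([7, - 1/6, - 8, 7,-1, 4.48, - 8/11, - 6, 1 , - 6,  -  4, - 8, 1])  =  [ - 8, - 8,-6,-6,-4, - 1, - 8/11,  -  1/6,  1,  1,4.48,7,7]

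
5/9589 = 5/9589 = 0.00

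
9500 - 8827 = 673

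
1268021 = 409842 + 858179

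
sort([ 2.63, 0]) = [0,2.63]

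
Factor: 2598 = 2^1*3^1*433^1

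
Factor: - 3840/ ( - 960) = 2^2 = 4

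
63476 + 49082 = 112558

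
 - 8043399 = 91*( - 88389) 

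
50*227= 11350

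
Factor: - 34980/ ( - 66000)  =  53/100 = 2^(-2) * 5^( - 2 )*53^1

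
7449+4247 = 11696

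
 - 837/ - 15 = 279/5 = 55.80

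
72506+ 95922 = 168428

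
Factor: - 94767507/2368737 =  - 3^(-1)*7^( - 1 )*83^(  -  1) * 151^( -1)*10529723^1 = -10529723/263193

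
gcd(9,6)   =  3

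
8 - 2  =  6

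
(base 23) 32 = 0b1000111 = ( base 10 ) 71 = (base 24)2n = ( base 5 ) 241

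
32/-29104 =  - 2/1819 = - 0.00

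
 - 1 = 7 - 8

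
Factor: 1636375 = 5^3*13^1*19^1*53^1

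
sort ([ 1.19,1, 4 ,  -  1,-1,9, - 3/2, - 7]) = [ - 7,-3/2,-1 , - 1,1, 1.19,4,9]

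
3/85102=3/85102=0.00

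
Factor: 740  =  2^2 * 5^1 * 37^1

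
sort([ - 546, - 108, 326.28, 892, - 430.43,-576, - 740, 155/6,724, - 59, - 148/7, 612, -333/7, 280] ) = [ - 740 ,  -  576,-546,  -  430.43, - 108, - 59, - 333/7, - 148/7, 155/6, 280, 326.28,612,724, 892 ] 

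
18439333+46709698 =65149031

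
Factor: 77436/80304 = 27/28 =2^( -2) *3^3*7^(  -  1)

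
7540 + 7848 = 15388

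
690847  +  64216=755063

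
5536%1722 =370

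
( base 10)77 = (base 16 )4D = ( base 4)1031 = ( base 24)35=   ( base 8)115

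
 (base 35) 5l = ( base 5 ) 1241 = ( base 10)196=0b11000100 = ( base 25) 7L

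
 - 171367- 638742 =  - 810109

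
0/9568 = 0=0.00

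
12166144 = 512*23762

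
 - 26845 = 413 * ( - 65) 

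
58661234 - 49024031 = 9637203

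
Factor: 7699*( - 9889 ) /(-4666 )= 76135411/4666 = 2^ (-1)*11^1 * 29^1*31^1*2333^( - 1)*7699^1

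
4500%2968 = 1532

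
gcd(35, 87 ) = 1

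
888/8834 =444/4417 = 0.10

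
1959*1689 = 3308751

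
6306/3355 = 1 + 2951/3355 = 1.88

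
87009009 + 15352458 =102361467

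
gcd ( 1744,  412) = 4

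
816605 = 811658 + 4947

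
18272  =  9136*2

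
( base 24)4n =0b1110111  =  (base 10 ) 119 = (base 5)434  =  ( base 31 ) 3Q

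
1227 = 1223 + 4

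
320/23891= 320/23891  =  0.01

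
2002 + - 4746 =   -  2744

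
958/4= 239+1/2= 239.50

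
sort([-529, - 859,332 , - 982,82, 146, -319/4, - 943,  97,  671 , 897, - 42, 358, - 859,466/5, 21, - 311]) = [ - 982, - 943, - 859, - 859, - 529, -311, - 319/4, - 42,21,82,466/5,97, 146 , 332,358,  671, 897] 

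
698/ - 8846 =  - 1 + 4074/4423 = - 0.08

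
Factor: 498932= 2^2*7^1*103^1 * 173^1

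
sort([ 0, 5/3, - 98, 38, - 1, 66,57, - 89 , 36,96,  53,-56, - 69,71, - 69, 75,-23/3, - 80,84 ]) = [ - 98 ,-89, - 80, - 69,-69, - 56, - 23/3, - 1,0, 5/3, 36,38,53,57,66,71, 75,84,96] 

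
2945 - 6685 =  - 3740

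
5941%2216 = 1509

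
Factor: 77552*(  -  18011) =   -  2^4*7^1*31^1*37^1*83^1*131^1  =  - 1396789072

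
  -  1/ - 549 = 1/549= 0.00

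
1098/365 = 1098/365 =3.01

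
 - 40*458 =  - 18320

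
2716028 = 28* 97001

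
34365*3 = 103095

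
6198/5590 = 3099/2795  =  1.11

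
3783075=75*50441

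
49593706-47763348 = 1830358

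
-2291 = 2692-4983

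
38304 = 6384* 6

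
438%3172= 438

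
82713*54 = 4466502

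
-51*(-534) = 27234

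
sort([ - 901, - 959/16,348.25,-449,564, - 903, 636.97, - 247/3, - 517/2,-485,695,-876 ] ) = [ - 903, - 901, - 876, - 485, - 449, - 517/2, - 247/3, - 959/16  ,  348.25,564,636.97,695]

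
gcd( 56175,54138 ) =21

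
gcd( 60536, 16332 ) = 4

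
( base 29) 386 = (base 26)425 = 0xac9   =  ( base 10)2761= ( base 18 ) 897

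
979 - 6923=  - 5944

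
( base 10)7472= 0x1D30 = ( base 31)7O1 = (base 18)1512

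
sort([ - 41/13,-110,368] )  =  [ - 110,-41/13,  368] 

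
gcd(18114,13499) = 1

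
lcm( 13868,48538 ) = 97076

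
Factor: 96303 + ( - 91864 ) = 4439 = 23^1*193^1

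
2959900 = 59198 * 50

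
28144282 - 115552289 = -87408007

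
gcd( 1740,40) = 20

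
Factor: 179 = 179^1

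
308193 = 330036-21843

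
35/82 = 35/82= 0.43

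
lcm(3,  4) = 12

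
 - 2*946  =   - 1892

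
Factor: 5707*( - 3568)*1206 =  - 2^5  *3^2*13^1 * 67^1*223^1*439^1 = - 24557266656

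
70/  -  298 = - 1+114/149 = - 0.23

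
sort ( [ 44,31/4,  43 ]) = [31/4,43,44] 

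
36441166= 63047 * 578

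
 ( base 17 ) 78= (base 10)127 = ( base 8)177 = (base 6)331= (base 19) 6d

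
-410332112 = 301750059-712082171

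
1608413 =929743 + 678670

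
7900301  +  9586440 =17486741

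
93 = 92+1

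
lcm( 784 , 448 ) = 3136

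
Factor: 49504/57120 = 13/15 = 3^( - 1)*5^( - 1) * 13^1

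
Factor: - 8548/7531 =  - 2^2*17^( - 1)*443^(- 1)*2137^1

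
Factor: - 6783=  - 3^1*7^1*17^1*19^1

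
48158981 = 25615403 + 22543578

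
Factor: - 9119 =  - 11^1*829^1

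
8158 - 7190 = 968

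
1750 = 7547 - 5797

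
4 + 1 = 5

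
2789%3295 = 2789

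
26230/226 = 13115/113 =116.06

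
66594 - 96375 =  - 29781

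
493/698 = 493/698 = 0.71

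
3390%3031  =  359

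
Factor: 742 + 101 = 843 = 3^1*281^1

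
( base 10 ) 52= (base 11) 48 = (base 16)34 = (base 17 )31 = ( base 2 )110100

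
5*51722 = 258610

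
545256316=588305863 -43049547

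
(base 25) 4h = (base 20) 5h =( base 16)75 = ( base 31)3O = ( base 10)117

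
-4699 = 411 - 5110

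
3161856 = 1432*2208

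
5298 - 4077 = 1221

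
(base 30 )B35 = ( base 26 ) ekb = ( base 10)9995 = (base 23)ikd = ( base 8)23413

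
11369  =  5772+5597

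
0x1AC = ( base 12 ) 2B8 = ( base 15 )1d8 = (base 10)428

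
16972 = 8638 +8334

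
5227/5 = 5227/5 = 1045.40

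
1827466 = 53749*34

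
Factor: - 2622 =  - 2^1 * 3^1*19^1*23^1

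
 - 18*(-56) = 1008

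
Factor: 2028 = 2^2* 3^1 * 13^2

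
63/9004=63/9004 = 0.01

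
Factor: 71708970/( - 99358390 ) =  - 3^1*23^( - 1 )*431993^(  -  1 )*2390299^1 = - 7170897/9935839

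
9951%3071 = 738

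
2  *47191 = 94382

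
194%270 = 194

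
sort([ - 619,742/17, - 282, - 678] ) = [ - 678,-619, - 282  ,  742/17 ] 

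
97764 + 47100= 144864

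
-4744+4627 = -117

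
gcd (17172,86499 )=9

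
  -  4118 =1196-5314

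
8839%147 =19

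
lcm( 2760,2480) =171120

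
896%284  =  44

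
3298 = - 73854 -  - 77152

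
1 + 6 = 7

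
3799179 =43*88353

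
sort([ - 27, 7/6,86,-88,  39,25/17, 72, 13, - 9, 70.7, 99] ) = [ - 88  , -27, - 9, 7/6,25/17, 13, 39, 70.7,72, 86, 99] 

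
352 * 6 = 2112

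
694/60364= 347/30182= 0.01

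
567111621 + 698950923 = 1266062544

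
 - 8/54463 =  - 8/54463 = -0.00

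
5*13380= 66900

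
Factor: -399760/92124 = -2^2*3^(- 3 ) *5^1 * 19^1 * 263^1 *853^(-1) = -99940/23031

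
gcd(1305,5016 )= 3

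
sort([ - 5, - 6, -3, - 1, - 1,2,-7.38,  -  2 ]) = [-7.38,  -  6,-5 , - 3, - 2, - 1, - 1,2 ]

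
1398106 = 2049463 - 651357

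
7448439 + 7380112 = 14828551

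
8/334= 4/167 = 0.02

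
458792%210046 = 38700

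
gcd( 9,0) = 9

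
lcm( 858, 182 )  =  6006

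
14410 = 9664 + 4746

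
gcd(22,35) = 1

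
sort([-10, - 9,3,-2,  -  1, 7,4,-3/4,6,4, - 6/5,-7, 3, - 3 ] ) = [-10, - 9,-7, - 3,-2,-6/5,- 1, - 3/4, 3, 3,4,  4,6,7] 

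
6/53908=3/26954 = 0.00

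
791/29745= 791/29745 = 0.03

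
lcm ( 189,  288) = 6048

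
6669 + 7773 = 14442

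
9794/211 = 46+88/211 = 46.42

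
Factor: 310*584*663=120029520=2^4*3^1*5^1 * 13^1*17^1*31^1*73^1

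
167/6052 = 167/6052 = 0.03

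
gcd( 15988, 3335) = 1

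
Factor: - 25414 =  -  2^1*97^1*131^1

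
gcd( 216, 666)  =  18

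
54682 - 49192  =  5490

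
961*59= 56699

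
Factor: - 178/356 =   -  1/2 = - 2^( - 1)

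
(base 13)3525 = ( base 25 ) BNH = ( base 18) 150f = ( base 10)7467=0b1110100101011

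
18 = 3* 6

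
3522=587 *6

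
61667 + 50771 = 112438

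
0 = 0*290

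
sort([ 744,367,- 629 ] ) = [ - 629 , 367, 744]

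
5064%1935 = 1194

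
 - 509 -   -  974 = 465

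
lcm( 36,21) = 252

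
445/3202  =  445/3202 =0.14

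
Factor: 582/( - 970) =-3/5 = - 3^1*5^( - 1)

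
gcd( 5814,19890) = 306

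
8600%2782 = 254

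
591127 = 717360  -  126233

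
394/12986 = 197/6493 = 0.03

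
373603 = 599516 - 225913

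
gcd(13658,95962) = 2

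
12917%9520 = 3397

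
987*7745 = 7644315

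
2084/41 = 50 + 34/41 =50.83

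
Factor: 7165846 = 2^1*3582923^1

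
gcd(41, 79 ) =1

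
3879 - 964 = 2915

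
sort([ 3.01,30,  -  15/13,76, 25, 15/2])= [ - 15/13, 3.01, 15/2 , 25, 30, 76 ]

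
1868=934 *2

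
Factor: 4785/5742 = 5/6=2^( - 1)*3^ (  -  1 )*5^1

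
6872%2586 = 1700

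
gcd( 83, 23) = 1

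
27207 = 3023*9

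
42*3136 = 131712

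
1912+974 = 2886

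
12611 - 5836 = 6775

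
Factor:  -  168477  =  -3^1*89^1*631^1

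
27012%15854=11158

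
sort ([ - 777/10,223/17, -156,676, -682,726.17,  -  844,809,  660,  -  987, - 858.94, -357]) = [-987,- 858.94,-844, - 682, - 357, - 156, - 777/10,223/17,660,676,726.17,809]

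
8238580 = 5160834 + 3077746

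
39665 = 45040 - 5375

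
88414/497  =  177 + 445/497 = 177.90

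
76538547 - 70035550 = 6502997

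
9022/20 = 4511/10=451.10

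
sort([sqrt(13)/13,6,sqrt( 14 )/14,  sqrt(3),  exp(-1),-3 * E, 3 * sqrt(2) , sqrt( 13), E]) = [ - 3*E,sqrt(14 )/14, sqrt( 13)/13,  exp( - 1),sqrt (3),E,  sqrt(13 ),3*sqrt( 2) , 6 ] 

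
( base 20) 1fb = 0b1011000111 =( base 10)711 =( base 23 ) 17L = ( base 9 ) 870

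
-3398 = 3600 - 6998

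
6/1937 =6/1937 = 0.00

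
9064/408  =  1133/51 = 22.22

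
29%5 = 4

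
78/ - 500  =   - 1 + 211/250 = - 0.16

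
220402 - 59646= 160756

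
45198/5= 45198/5=9039.60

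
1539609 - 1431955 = 107654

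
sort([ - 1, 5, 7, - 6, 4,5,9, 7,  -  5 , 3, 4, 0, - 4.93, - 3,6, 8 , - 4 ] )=[ - 6, - 5,-4.93,-4, - 3,-1,  0, 3,  4, 4,  5,  5,6 , 7, 7,8, 9 ] 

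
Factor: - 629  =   - 17^1*37^1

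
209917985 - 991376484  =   - 781458499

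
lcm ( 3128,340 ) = 15640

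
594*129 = 76626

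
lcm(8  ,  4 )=8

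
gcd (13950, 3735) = 45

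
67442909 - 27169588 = 40273321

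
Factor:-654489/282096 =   -  2^( - 4)*3^ ( - 1)*11^2*601^1 * 653^( - 1 ) = - 72721/31344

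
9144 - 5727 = 3417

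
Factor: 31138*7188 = 2^3*3^1 * 599^1*15569^1 = 223819944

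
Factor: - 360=-2^3*3^2 * 5^1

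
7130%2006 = 1112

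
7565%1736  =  621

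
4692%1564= 0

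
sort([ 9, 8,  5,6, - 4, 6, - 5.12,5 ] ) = [ - 5.12, - 4,5, 5,6,6,8, 9]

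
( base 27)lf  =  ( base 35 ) gm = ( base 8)1106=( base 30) JC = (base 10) 582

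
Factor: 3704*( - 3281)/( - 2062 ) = 6076412/1031=2^2*17^1*193^1*463^1 * 1031^(-1)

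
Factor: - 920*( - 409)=2^3*5^1*23^1*409^1  =  376280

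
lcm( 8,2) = 8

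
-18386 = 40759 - 59145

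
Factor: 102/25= 2^1 *3^1 * 5^ (-2) * 17^1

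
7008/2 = 3504 = 3504.00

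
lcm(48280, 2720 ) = 193120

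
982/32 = 491/16 = 30.69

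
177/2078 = 177/2078=0.09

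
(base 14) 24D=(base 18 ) 17b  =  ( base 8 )715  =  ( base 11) 38A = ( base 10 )461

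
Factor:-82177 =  - 37^1*2221^1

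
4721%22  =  13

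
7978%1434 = 808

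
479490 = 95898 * 5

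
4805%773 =167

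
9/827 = 9/827 = 0.01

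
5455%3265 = 2190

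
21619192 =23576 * 917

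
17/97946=17/97946=   0.00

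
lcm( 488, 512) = 31232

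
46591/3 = 46591/3   =  15530.33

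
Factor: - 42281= -42281^1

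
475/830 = 95/166 = 0.57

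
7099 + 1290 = 8389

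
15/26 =15/26  =  0.58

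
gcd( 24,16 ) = 8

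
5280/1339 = 3+1263/1339  =  3.94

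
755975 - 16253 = 739722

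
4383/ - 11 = -4383/11 = -398.45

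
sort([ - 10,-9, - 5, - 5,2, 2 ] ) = [ - 10, - 9, - 5, - 5,2, 2]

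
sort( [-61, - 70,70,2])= [ - 70, - 61,2, 70]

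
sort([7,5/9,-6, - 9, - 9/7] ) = [ - 9,- 6  ,-9/7, 5/9,7]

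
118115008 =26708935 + 91406073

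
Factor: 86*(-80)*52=-2^7 * 5^1*13^1*43^1 =- 357760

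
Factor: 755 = 5^1*151^1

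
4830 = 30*161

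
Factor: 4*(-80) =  - 320 = - 2^6 * 5^1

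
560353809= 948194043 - 387840234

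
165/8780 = 33/1756 = 0.02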